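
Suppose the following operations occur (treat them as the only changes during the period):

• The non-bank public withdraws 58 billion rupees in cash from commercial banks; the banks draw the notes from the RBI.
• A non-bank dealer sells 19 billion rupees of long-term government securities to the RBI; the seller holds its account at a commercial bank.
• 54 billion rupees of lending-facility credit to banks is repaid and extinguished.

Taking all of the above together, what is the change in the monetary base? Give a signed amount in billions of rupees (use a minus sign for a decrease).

RBI balance sheet:
  Assets:      Securities +19B, Loans to banks −54B
  Liabilities: Bank reserves −93B, Currency in circulation +58B
Commercial banking system:
  Assets:      Reserves at CB −93B
  Liabilities: Checkable deposits −39B, Borrowings from CB −54B
Monetary base = currency + reserves: +58B + (−93B) = -35 billion.

-35 billion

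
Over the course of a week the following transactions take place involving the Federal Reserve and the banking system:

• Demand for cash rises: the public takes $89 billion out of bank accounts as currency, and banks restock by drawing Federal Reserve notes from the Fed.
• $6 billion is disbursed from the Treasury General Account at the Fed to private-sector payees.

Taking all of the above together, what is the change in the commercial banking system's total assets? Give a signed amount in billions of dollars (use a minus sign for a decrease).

Currency withdrawal $89 billion: bank balance sheets shrink → −$89B.
Government spending $6 billion: bank balance sheets expand → +$6B.
Net: −89 + 6 = -$83 billion.

-$83 billion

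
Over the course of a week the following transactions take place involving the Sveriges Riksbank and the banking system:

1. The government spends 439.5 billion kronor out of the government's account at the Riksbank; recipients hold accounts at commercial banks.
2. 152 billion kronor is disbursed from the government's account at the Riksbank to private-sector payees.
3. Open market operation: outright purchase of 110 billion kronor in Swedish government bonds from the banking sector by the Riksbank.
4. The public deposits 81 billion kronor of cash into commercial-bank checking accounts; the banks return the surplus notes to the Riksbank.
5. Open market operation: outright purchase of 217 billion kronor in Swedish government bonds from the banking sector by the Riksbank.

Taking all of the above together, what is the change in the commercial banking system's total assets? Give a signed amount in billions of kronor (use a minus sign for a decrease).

+672.5 billion

Riksbank balance sheet:
  Assets:      Securities +327B
  Liabilities: Bank reserves +999.5B, Currency in circulation −81B, Government deposits −591.5B
Commercial banking system:
  Assets:      Reserves at CB +999.5B, Securities −327B
  Liabilities: Checkable deposits +672.5B
Change in total bank assets = +672.5 billion.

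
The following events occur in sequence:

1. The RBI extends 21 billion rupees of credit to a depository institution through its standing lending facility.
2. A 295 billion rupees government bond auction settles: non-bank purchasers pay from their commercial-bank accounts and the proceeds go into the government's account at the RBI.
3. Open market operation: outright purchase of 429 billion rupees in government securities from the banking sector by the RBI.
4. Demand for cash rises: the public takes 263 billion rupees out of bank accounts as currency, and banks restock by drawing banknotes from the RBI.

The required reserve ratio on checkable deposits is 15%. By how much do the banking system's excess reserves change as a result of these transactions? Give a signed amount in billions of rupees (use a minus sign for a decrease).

-24.3 billion

Discount-window loan 21 billion rupees: reserves +21B, deposits 0.
Government account inflow 295 billion rupees: reserves −295B, deposits −295B.
OMO purchase (from banks) 429 billion rupees: reserves +429B, deposits 0.
Currency withdrawal 263 billion rupees: reserves −263B, deposits −263B.
Totals: Δreserves = −108B, Δdeposits = −558B.
Δrequired reserves = 15% × −558B = −83.7B.
Δexcess reserves = Δreserves − Δrequired = −108B − (−83.7B) = -24.3 billion.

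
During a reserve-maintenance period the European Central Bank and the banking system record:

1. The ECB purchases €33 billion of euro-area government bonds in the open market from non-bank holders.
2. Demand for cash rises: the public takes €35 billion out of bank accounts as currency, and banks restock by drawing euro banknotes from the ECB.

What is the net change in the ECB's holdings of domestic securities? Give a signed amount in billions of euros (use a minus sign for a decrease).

Asset purchase (from non-banks) €33 billion: securities added to the ECB's portfolio → +€33B.
Currency withdrawal €35 billion: the ECB's securities portfolio is untouched → 0.
Net: 33 + 0 = +€33 billion.

+€33 billion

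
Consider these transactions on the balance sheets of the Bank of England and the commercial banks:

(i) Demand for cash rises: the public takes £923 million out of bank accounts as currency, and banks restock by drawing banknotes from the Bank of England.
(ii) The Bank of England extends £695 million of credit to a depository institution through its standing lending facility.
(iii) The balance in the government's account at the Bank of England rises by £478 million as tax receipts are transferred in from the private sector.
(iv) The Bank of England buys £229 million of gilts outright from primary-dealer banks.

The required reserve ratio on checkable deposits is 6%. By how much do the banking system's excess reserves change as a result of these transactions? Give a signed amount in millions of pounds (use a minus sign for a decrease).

-£392.94 million

Currency withdrawal £923 million: reserves −£923M, deposits −£923M.
Discount-window loan £695 million: reserves +£695M, deposits 0.
Government account inflow £478 million: reserves −£478M, deposits −£478M.
OMO purchase (from banks) £229 million: reserves +£229M, deposits 0.
Totals: Δreserves = −£477M, Δdeposits = −£1401M.
Δrequired reserves = 6% × −£1401M = −£84.06M.
Δexcess reserves = Δreserves − Δrequired = −£477M − (−£84.06M) = -£392.94 million.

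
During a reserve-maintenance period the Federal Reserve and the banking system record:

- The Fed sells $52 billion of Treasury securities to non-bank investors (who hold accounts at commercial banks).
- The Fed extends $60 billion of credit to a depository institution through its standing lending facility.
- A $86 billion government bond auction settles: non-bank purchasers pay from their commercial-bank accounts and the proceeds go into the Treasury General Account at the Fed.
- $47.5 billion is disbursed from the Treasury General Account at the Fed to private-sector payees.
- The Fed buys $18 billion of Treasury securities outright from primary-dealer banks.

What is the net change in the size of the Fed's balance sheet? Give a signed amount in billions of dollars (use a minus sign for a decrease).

+$26 billion

Fed balance sheet:
  Assets:      Securities −$34B, Loans to banks +$60B
  Liabilities: Bank reserves −$12.5B, Government deposits +$38.5B
Change in total Fed assets = +$26 billion.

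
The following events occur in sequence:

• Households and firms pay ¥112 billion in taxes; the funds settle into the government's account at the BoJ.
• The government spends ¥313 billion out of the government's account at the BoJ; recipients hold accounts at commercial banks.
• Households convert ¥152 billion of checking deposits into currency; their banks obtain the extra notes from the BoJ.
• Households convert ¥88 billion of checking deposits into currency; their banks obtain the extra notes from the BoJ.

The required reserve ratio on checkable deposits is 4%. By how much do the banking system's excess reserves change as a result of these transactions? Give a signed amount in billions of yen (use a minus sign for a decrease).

Government account inflow ¥112 billion: reserves −¥112B, deposits −¥112B.
Government spending ¥313 billion: reserves +¥313B, deposits +¥313B.
Currency withdrawal ¥152 billion: reserves −¥152B, deposits −¥152B.
Currency withdrawal ¥88 billion: reserves −¥88B, deposits −¥88B.
Totals: Δreserves = −¥39B, Δdeposits = −¥39B.
Δrequired reserves = 4% × −¥39B = −¥1.56B.
Δexcess reserves = Δreserves − Δrequired = −¥39B − (−¥1.56B) = -¥37.44 billion.

-¥37.44 billion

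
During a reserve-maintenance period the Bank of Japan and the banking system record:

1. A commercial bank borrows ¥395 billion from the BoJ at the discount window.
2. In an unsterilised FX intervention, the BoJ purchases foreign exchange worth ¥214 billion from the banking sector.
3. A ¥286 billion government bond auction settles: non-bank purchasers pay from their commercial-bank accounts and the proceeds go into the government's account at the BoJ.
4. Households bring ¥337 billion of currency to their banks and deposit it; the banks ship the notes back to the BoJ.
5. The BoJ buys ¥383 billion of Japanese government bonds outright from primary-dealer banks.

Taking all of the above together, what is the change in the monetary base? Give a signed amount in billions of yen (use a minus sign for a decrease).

+¥706 billion

Discount-window loan ¥395 billion: BoJ balance sheet expands → +¥395B.
FX purchase ¥214 billion: BoJ balance sheet expands → +¥214B.
Government account inflow ¥286 billion: reserves shift to a non-base liability → −¥286B.
Currency deposit ¥337 billion: just a shift between currency and reserves — both are base money → 0.
OMO purchase (from banks) ¥383 billion: BoJ balance sheet expands → +¥383B.
Net: 395 + 214 − 286 + 0 + 383 = +¥706 billion.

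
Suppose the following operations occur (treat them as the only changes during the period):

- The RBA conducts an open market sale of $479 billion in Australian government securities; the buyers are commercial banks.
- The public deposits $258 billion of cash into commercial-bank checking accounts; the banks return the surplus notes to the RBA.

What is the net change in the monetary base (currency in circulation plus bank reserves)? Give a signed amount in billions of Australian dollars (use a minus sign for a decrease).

-$479 billion

OMO sale (to banks) $479 billion: RBA balance sheet contracts → −$479B.
Currency deposit $258 billion: just a shift between currency and reserves — both are base money → 0.
Net: −479 + 0 = -$479 billion.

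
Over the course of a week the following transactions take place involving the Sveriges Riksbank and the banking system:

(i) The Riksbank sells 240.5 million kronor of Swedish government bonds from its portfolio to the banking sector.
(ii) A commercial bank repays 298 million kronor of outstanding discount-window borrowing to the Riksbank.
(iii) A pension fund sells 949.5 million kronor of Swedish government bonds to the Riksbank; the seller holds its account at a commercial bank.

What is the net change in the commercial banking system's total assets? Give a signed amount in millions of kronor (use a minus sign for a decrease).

OMO sale (to banks) 240.5 million kronor: just an asset swap on bank balance sheets → 0.
Discount-window repayment 298 million kronor: bank balance sheets shrink → −298M.
Asset purchase (from non-banks) 949.5 million kronor: bank balance sheets expand → +949.5M.
Net: 0 − 298 + 949.5 = +651.5 million.

+651.5 million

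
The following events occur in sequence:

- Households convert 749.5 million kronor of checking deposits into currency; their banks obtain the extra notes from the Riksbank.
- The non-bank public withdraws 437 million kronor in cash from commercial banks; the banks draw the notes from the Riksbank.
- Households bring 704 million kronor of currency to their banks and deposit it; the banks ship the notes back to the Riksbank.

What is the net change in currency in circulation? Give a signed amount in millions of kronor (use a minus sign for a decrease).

Currency withdrawal 749.5 million kronor: notes leave the central bank → +749.5M.
Currency withdrawal 437 million kronor: notes leave the central bank → +437M.
Currency deposit 704 million kronor: notes return to the central bank → −704M.
Net: 749.5 + 437 − 704 = +482.5 million.

+482.5 million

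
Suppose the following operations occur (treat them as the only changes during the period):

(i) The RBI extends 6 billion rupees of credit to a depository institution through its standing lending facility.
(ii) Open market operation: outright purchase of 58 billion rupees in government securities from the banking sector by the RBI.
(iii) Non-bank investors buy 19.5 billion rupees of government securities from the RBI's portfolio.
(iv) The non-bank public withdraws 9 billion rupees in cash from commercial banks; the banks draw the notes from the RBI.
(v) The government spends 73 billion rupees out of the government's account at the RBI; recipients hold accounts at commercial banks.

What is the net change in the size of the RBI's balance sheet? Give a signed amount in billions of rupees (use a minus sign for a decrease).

RBI balance sheet:
  Assets:      Securities +38.5B, Loans to banks +6B
  Liabilities: Bank reserves +108.5B, Currency in circulation +9B, Government deposits −73B
Change in total RBI assets = +44.5 billion.

+44.5 billion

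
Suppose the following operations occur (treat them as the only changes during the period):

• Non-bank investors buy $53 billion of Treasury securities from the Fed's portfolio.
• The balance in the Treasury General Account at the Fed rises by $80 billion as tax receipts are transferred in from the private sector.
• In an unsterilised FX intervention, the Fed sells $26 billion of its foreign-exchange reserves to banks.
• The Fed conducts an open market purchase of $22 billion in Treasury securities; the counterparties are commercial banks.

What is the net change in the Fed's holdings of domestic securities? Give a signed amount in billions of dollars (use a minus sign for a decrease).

Fed balance sheet:
  Assets:      Securities −$31B, Foreign assets −$26B
  Liabilities: Bank reserves −$137B, Government deposits +$80B
Commercial banking system:
  Assets:      Reserves at CB −$137B, Securities −$22B, Foreign assets +$26B
  Liabilities: Checkable deposits −$133B
So the change in the Fed's holdings of domestic securities is -$31 billion.

-$31 billion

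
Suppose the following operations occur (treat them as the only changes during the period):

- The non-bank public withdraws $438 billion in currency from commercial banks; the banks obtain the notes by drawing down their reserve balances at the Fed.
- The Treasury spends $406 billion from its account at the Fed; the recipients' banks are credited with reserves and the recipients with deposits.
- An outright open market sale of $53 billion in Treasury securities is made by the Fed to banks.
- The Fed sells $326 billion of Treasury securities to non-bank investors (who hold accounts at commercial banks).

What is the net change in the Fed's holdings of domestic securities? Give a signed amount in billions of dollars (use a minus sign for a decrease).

-$379 billion

Fed balance sheet:
  Assets:      Securities −$379B
  Liabilities: Bank reserves −$411B, Currency in circulation +$438B, Government deposits −$406B
So the change in the Fed's holdings of domestic securities is -$379 billion.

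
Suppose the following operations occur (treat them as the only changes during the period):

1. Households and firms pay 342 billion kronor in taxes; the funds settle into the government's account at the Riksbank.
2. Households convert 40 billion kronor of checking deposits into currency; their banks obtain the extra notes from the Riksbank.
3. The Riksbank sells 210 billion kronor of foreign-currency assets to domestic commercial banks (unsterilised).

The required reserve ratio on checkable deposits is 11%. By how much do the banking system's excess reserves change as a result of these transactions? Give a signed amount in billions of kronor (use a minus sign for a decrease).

Government account inflow 342 billion kronor: reserves −342B, deposits −342B.
Currency withdrawal 40 billion kronor: reserves −40B, deposits −40B.
FX sale 210 billion kronor: reserves −210B, deposits 0.
Totals: Δreserves = −592B, Δdeposits = −382B.
Δrequired reserves = 11% × −382B = −42.02B.
Δexcess reserves = Δreserves − Δrequired = −592B − (−42.02B) = -549.98 billion.

-549.98 billion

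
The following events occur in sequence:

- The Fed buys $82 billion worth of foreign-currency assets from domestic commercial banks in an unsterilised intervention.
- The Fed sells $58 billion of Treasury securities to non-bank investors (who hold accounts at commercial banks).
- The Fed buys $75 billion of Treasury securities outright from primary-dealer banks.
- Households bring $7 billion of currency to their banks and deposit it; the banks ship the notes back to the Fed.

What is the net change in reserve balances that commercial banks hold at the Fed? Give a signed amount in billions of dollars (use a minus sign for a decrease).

Fed balance sheet:
  Assets:      Securities +$17B, Foreign assets +$82B
  Liabilities: Bank reserves +$106B, Currency in circulation −$7B
So the change in reserve balances that commercial banks hold at the Fed is +$106 billion.

+$106 billion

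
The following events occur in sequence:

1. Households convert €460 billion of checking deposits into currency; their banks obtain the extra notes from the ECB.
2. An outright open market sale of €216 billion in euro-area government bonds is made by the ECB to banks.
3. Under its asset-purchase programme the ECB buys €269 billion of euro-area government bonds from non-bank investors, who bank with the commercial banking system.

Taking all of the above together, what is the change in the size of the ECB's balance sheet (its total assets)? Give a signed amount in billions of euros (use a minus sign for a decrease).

ECB balance sheet:
  Assets:      Securities +€53B
  Liabilities: Bank reserves −€407B, Currency in circulation +€460B
Change in total ECB assets = +€53 billion.

+€53 billion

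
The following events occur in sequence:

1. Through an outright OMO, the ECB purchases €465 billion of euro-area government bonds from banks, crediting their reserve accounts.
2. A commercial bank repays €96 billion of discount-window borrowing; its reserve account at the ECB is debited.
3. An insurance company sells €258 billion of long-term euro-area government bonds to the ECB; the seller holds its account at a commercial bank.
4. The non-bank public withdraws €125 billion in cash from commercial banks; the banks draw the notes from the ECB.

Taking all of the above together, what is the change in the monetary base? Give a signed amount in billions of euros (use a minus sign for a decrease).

ECB balance sheet:
  Assets:      Securities +€723B, Loans to banks −€96B
  Liabilities: Bank reserves +€502B, Currency in circulation +€125B
Commercial banking system:
  Assets:      Reserves at CB +€502B, Securities −€465B
  Liabilities: Checkable deposits +€133B, Borrowings from CB −€96B
Monetary base = currency + reserves: +€125B + (+€502B) = +€627 billion.

+€627 billion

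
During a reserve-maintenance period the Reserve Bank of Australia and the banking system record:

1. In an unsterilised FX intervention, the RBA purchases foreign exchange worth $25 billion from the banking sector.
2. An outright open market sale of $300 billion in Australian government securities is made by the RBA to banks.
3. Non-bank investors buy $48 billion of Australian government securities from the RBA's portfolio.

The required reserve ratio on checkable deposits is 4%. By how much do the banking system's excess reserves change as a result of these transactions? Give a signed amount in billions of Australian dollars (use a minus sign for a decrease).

-$321.08 billion

FX purchase $25 billion: reserves +$25B, deposits 0.
OMO sale (to banks) $300 billion: reserves −$300B, deposits 0.
Asset sale (to non-banks) $48 billion: reserves −$48B, deposits −$48B.
Totals: Δreserves = −$323B, Δdeposits = −$48B.
Δrequired reserves = 4% × −$48B = −$1.92B.
Δexcess reserves = Δreserves − Δrequired = −$323B − (−$1.92B) = -$321.08 billion.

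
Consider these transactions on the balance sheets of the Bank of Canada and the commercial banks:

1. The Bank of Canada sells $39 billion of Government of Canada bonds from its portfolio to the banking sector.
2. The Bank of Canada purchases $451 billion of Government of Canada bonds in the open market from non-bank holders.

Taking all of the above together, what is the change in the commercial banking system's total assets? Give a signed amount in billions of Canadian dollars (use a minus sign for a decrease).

OMO sale (to banks) $39 billion: just an asset swap on bank balance sheets → 0.
Asset purchase (from non-banks) $451 billion: bank balance sheets expand → +$451B.
Net: 0 + 451 = +$451 billion.

+$451 billion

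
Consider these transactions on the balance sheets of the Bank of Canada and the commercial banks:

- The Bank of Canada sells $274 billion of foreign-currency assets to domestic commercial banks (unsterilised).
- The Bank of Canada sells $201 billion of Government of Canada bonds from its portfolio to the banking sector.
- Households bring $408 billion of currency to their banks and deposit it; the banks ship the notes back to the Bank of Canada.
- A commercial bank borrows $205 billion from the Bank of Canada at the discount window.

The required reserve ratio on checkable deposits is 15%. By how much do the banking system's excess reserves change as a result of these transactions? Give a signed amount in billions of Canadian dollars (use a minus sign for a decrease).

+$76.8 billion

FX sale $274 billion: reserves −$274B, deposits 0.
OMO sale (to banks) $201 billion: reserves −$201B, deposits 0.
Currency deposit $408 billion: reserves +$408B, deposits +$408B.
Discount-window loan $205 billion: reserves +$205B, deposits 0.
Totals: Δreserves = +$138B, Δdeposits = +$408B.
Δrequired reserves = 15% × +$408B = +$61.2B.
Δexcess reserves = Δreserves − Δrequired = +$138B − (+$61.2B) = +$76.8 billion.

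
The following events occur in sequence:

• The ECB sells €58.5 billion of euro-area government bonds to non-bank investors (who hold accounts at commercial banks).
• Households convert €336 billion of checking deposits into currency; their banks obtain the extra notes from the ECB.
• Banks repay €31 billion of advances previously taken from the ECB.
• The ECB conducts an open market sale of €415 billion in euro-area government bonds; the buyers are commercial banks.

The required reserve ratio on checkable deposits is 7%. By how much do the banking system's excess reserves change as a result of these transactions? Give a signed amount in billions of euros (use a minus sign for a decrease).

Asset sale (to non-banks) €58.5 billion: reserves −€58.5B, deposits −€58.5B.
Currency withdrawal €336 billion: reserves −€336B, deposits −€336B.
Discount-window repayment €31 billion: reserves −€31B, deposits 0.
OMO sale (to banks) €415 billion: reserves −€415B, deposits 0.
Totals: Δreserves = −€840.5B, Δdeposits = −€394.5B.
Δrequired reserves = 7% × −€394.5B = −€27.615B.
Δexcess reserves = Δreserves − Δrequired = −€840.5B − (−€27.615B) = -€812.885 billion.

-€812.885 billion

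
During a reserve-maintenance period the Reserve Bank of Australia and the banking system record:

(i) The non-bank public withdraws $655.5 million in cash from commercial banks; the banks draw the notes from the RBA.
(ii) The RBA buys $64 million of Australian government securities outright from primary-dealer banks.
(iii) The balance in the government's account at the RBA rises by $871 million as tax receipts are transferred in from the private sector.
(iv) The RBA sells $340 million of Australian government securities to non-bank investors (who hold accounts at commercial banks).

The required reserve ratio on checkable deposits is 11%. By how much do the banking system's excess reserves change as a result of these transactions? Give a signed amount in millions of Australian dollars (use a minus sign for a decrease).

Currency withdrawal $655.5 million: reserves −$655.5M, deposits −$655.5M.
OMO purchase (from banks) $64 million: reserves +$64M, deposits 0.
Government account inflow $871 million: reserves −$871M, deposits −$871M.
Asset sale (to non-banks) $340 million: reserves −$340M, deposits −$340M.
Totals: Δreserves = −$1802.5M, Δdeposits = −$1866.5M.
Δrequired reserves = 11% × −$1866.5M = −$205.315M.
Δexcess reserves = Δreserves − Δrequired = −$1802.5M − (−$205.315M) = -$1597.185 million.

-$1597.185 million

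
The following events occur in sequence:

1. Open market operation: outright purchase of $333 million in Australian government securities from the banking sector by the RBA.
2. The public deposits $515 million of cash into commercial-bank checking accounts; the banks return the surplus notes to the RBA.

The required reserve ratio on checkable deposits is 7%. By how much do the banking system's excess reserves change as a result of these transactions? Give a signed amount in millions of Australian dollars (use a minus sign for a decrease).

+$811.95 million

OMO purchase (from banks) $333 million: reserves +$333M, deposits 0.
Currency deposit $515 million: reserves +$515M, deposits +$515M.
Totals: Δreserves = +$848M, Δdeposits = +$515M.
Δrequired reserves = 7% × +$515M = +$36.05M.
Δexcess reserves = Δreserves − Δrequired = +$848M − (+$36.05M) = +$811.95 million.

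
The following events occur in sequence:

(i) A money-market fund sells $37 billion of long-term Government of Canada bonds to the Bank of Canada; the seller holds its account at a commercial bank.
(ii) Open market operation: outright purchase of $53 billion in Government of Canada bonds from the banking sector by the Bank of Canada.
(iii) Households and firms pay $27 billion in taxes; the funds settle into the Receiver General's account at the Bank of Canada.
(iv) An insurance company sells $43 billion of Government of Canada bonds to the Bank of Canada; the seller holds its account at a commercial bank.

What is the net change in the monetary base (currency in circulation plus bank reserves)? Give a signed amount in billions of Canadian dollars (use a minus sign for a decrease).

+$106 billion

Asset purchase (from non-banks) $37 billion: Bank of Canada balance sheet expands → +$37B.
OMO purchase (from banks) $53 billion: Bank of Canada balance sheet expands → +$53B.
Government account inflow $27 billion: reserves shift to a non-base liability → −$27B.
Asset purchase (from non-banks) $43 billion: Bank of Canada balance sheet expands → +$43B.
Net: 37 + 53 − 27 + 43 = +$106 billion.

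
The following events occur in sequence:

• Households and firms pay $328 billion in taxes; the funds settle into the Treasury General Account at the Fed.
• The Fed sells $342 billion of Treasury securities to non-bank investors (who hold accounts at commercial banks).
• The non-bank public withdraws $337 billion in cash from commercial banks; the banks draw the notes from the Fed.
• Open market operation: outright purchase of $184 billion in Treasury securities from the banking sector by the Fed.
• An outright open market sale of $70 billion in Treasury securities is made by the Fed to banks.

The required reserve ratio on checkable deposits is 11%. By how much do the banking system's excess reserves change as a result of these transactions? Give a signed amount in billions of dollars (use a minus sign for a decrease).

Government account inflow $328 billion: reserves −$328B, deposits −$328B.
Asset sale (to non-banks) $342 billion: reserves −$342B, deposits −$342B.
Currency withdrawal $337 billion: reserves −$337B, deposits −$337B.
OMO purchase (from banks) $184 billion: reserves +$184B, deposits 0.
OMO sale (to banks) $70 billion: reserves −$70B, deposits 0.
Totals: Δreserves = −$893B, Δdeposits = −$1007B.
Δrequired reserves = 11% × −$1007B = −$110.77B.
Δexcess reserves = Δreserves − Δrequired = −$893B − (−$110.77B) = -$782.23 billion.

-$782.23 billion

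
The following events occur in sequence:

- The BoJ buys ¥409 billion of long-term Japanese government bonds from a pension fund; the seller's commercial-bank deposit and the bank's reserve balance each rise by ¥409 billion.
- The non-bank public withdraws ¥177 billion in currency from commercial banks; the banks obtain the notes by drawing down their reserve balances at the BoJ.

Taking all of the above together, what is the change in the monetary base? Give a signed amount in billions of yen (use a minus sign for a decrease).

Asset purchase (from non-banks) ¥409 billion: BoJ balance sheet expands → +¥409B.
Currency withdrawal ¥177 billion: just a shift between currency and reserves — both are base money → 0.
Net: 409 + 0 = +¥409 billion.

+¥409 billion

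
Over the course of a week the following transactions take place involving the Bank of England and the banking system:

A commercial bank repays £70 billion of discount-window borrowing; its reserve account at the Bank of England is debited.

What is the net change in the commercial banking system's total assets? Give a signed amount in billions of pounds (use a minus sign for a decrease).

-£70 billion

Bank of England balance sheet:
  Assets:      Loans to banks −£70B
  Liabilities: Bank reserves −£70B
Commercial banking system:
  Assets:      Reserves at CB −£70B
  Liabilities: Borrowings from CB −£70B
Change in total bank assets = -£70 billion.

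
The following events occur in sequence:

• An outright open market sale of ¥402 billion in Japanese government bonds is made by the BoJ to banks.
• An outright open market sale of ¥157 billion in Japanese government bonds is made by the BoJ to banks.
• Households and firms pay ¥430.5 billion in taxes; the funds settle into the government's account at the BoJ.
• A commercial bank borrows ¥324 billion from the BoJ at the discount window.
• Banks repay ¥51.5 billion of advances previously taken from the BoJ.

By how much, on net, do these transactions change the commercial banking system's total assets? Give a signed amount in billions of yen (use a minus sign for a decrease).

-¥158 billion

BoJ balance sheet:
  Assets:      Securities −¥559B, Loans to banks +¥272.5B
  Liabilities: Bank reserves −¥717B, Government deposits +¥430.5B
Commercial banking system:
  Assets:      Reserves at CB −¥717B, Securities +¥559B
  Liabilities: Checkable deposits −¥430.5B, Borrowings from CB +¥272.5B
Change in total bank assets = -¥158 billion.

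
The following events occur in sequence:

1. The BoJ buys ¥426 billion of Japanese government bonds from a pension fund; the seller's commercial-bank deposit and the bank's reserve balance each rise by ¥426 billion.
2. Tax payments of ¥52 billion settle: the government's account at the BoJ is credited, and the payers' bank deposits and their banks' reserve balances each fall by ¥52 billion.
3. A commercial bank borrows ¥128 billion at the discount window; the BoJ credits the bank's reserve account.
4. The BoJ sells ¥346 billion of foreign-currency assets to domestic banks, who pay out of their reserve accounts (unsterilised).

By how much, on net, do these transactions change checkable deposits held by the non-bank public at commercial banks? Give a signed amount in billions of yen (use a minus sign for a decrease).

BoJ balance sheet:
  Assets:      Securities +¥426B, Loans to banks +¥128B, Foreign assets −¥346B
  Liabilities: Bank reserves +¥156B, Government deposits +¥52B
Commercial banking system:
  Assets:      Reserves at CB +¥156B, Foreign assets +¥346B
  Liabilities: Checkable deposits +¥374B, Borrowings from CB +¥128B
So the change in checkable deposits held by the non-bank public at commercial banks is +¥374 billion.

+¥374 billion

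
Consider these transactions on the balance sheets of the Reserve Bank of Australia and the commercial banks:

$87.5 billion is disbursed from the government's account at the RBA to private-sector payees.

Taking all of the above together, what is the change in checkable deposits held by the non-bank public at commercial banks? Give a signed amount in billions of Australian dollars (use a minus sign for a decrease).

+$87.5 billion

RBA balance sheet:
  Assets:      no change
  Liabilities: Bank reserves +$87.5B, Government deposits −$87.5B
Commercial banking system:
  Assets:      Reserves at CB +$87.5B
  Liabilities: Checkable deposits +$87.5B
So the change in checkable deposits held by the non-bank public at commercial banks is +$87.5 billion.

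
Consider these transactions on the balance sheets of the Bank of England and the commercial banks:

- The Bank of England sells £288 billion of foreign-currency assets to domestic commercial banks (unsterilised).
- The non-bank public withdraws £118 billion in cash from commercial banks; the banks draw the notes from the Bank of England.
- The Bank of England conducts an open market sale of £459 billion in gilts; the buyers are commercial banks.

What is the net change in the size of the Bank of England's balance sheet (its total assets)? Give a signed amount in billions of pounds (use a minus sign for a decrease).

FX sale £288 billion: a Bank of England asset is shed → −£288B.
Currency withdrawal £118 billion: only the composition of liabilities changes → 0.
OMO sale (to banks) £459 billion: a Bank of England asset is shed → −£459B.
Net: −288 + 0 − 459 = -£747 billion.

-£747 billion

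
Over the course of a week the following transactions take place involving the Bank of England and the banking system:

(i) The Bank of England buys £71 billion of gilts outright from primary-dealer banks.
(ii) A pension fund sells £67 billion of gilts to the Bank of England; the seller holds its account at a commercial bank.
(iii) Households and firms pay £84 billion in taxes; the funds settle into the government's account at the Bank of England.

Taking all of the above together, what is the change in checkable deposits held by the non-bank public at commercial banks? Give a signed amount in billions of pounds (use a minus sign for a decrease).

-£17 billion

OMO purchase (from banks) £71 billion: the counterparty is a bank, so public deposits are unchanged → 0.
Asset purchase (from non-banks) £67 billion: non-bank counterparties' bank balances rise → +£67B.
Government account inflow £84 billion: non-bank counterparties' bank balances fall → −£84B.
Net: 0 + 67 − 84 = -£17 billion.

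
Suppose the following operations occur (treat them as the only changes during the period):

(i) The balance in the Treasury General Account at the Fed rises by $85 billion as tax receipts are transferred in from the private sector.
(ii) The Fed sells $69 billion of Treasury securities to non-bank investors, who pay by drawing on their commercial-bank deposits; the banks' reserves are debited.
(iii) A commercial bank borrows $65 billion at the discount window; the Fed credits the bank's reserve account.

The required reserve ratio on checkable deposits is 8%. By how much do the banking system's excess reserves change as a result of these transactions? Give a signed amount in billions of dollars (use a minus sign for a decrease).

-$76.68 billion

Government account inflow $85 billion: reserves −$85B, deposits −$85B.
Asset sale (to non-banks) $69 billion: reserves −$69B, deposits −$69B.
Discount-window loan $65 billion: reserves +$65B, deposits 0.
Totals: Δreserves = −$89B, Δdeposits = −$154B.
Δrequired reserves = 8% × −$154B = −$12.32B.
Δexcess reserves = Δreserves − Δrequired = −$89B − (−$12.32B) = -$76.68 billion.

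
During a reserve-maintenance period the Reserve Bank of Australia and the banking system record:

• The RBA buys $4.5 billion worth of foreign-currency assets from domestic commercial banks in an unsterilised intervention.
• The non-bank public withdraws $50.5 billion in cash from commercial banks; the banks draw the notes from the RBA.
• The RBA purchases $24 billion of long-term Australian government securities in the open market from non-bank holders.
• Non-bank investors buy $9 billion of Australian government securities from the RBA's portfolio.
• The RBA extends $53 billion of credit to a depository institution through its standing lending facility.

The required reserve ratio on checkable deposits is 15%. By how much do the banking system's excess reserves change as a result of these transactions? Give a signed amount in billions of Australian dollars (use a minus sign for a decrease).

+$27.325 billion

FX purchase $4.5 billion: reserves +$4.5B, deposits 0.
Currency withdrawal $50.5 billion: reserves −$50.5B, deposits −$50.5B.
Asset purchase (from non-banks) $24 billion: reserves +$24B, deposits +$24B.
Asset sale (to non-banks) $9 billion: reserves −$9B, deposits −$9B.
Discount-window loan $53 billion: reserves +$53B, deposits 0.
Totals: Δreserves = +$22B, Δdeposits = −$35.5B.
Δrequired reserves = 15% × −$35.5B = −$5.325B.
Δexcess reserves = Δreserves − Δrequired = +$22B − (−$5.325B) = +$27.325 billion.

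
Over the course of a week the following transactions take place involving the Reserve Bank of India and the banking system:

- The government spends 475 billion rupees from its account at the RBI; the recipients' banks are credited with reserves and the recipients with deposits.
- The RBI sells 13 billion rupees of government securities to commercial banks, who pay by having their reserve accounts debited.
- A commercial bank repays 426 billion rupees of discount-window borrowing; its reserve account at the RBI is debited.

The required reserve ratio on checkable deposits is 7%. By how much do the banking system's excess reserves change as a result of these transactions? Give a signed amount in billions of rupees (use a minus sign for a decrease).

Government spending 475 billion rupees: reserves +475B, deposits +475B.
OMO sale (to banks) 13 billion rupees: reserves −13B, deposits 0.
Discount-window repayment 426 billion rupees: reserves −426B, deposits 0.
Totals: Δreserves = +36B, Δdeposits = +475B.
Δrequired reserves = 7% × +475B = +33.25B.
Δexcess reserves = Δreserves − Δrequired = +36B − (+33.25B) = +2.75 billion.

+2.75 billion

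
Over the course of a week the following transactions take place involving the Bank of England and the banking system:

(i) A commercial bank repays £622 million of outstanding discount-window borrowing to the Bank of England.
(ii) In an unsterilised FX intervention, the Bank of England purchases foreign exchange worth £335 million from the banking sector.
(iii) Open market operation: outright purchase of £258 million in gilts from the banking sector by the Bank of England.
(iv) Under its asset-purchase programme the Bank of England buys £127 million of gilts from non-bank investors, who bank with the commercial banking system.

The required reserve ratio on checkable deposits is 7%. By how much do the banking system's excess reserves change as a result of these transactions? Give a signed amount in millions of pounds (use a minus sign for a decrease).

Discount-window repayment £622 million: reserves −£622M, deposits 0.
FX purchase £335 million: reserves +£335M, deposits 0.
OMO purchase (from banks) £258 million: reserves +£258M, deposits 0.
Asset purchase (from non-banks) £127 million: reserves +£127M, deposits +£127M.
Totals: Δreserves = +£98M, Δdeposits = +£127M.
Δrequired reserves = 7% × +£127M = +£8.89M.
Δexcess reserves = Δreserves − Δrequired = +£98M − (+£8.89M) = +£89.11 million.

+£89.11 million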